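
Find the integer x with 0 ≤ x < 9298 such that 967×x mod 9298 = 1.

Run the extended Euclidean algorithm:
9298 = 9·967 + 595
967 = 1·595 + 372
595 = 1·372 + 223
372 = 1·223 + 149
223 = 1·149 + 74
149 = 2·74 + 1
74 = 74·1 + 0
gcd(967, 9298) = 1, so the inverse exists.
Bézout: 1 = −13·9298 + 125·967.
So 967⁻¹ ≡ 125 (mod 9298).

125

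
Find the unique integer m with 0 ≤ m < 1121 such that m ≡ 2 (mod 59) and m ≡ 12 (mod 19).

297

59⁻¹ mod 19: 59*10 ≡ 1 (mod 19), so 59⁻¹ ≡ 10.
m = 2 + 59*((12 − 2)*10 mod 19) = 2 + 59*5 = 297.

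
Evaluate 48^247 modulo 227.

48^1 ≡ 48 (mod 227)
48^2 ≡ 48^2 = 2304 ≡ 34 (mod 227)
48^4 ≡ 34^2 = 1156 ≡ 21 (mod 227)
48^8 ≡ 21^2 = 441 ≡ 214 (mod 227)
48^16 ≡ 214^2 = 45796 ≡ 169 (mod 227)
48^32 ≡ 169^2 = 28561 ≡ 186 (mod 227)
48^64 ≡ 186^2 = 34596 ≡ 92 (mod 227)
48^128 ≡ 92^2 = 8464 ≡ 65 (mod 227)
48^247 = 48^128 · 48^64 · 48^32 · 48^16 · 48^4 · 48^2 · 48^1 ≡ 65 · 92 · 186 · 169 · 21 · 34 · 48 (mod 227).
Accumulate the product:
65 · 92 = 5980 ≡ 78
78 · 186 = 14508 ≡ 207
207 · 169 = 34983 ≡ 25
25 · 21 = 525 ≡ 71
71 · 34 = 2414 ≡ 144
144 · 48 = 6912 ≡ 102

102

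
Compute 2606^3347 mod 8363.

557

Compute successive squares:
3347 in binary is 110100010011, i.e. 3347 = 2048 + 1024 + 256 + 16 + 2 + 1.
2606^1 ≡ 2606 (mod 8363)
2606^2 ≡ 2606^2 = 6791236 ≡ 480 (mod 8363)
2606^4 ≡ 480^2 = 230400 ≡ 4599 (mod 8363)
2606^8 ≡ 4599^2 = 21150801 ≡ 774 (mod 8363)
2606^16 ≡ 774^2 = 599076 ≡ 5303 (mod 8363)
2606^32 ≡ 5303^2 = 28121809 ≡ 5403 (mod 8363)
2606^64 ≡ 5403^2 = 29192409 ≡ 5539 (mod 8363)
2606^128 ≡ 5539^2 = 30680521 ≡ 5037 (mod 8363)
2606^256 ≡ 5037^2 = 25371369 ≡ 6390 (mod 8363)
2606^512 ≡ 6390^2 = 40832100 ≡ 3934 (mod 8363)
2606^1024 ≡ 3934^2 = 15476356 ≡ 4806 (mod 8363)
2606^2048 ≡ 4806^2 = 23097636 ≡ 7393 (mod 8363)
2606^3347 = 2606^2048 * 2606^1024 * 2606^256 * 2606^16 * 2606^2 * 2606^1 ≡ 7393 * 4806 * 6390 * 5303 * 480 * 2606 (mod 8363).
Accumulate the product:
7393 * 4806 = 35530758 ≡ 4734
4734 * 6390 = 30250260 ≡ 1289
1289 * 5303 = 6835567 ≡ 2996
2996 * 480 = 1438080 ≡ 8007
8007 * 2606 = 20866242 ≡ 557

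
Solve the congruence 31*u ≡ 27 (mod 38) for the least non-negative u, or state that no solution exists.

gcd(31, 38) = 1, so a unique solution mod 38 exists.
31⁻¹ ≡ 27 (mod 38).
u ≡ 27*27 ≡ 7 (mod 38).

7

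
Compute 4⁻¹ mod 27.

7

27 = 6×4 + 3
4 = 1×3 + 1
3 = 3×1 + 0
gcd(4, 27) = 1, so the inverse exists.
Bézout: 1 = −1×27 + 7×4.
So 4⁻¹ ≡ 7 (mod 27).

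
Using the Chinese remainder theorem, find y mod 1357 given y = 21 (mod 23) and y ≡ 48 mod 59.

23⁻¹ mod 59: 23·18 ≡ 1 (mod 59), so 23⁻¹ ≡ 18.
y = 21 + 23·((48 − 21)·18 mod 59) = 21 + 23·14 = 343.

343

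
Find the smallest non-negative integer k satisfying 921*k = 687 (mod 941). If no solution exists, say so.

gcd(921, 941) = 1, so a unique solution mod 941 exists.
921⁻¹ ≡ 47 (mod 941).
k ≡ 47*687 ≡ 295 (mod 941).

295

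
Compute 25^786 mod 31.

1

By square-and-multiply:
786 in binary is 1100010010, i.e. 786 = 512 + 256 + 16 + 2.
25^1 ≡ 25 (mod 31)
25^2 ≡ 25^2 = 625 ≡ 5 (mod 31)
25^4 ≡ 5^2 = 25 (mod 31)
25^8 ≡ 25^2 = 625 ≡ 5 (mod 31)
25^16 ≡ 5^2 = 25 (mod 31)
25^32 ≡ 25^2 = 625 ≡ 5 (mod 31)
25^64 ≡ 5^2 = 25 (mod 31)
25^128 ≡ 25^2 = 625 ≡ 5 (mod 31)
25^256 ≡ 5^2 = 25 (mod 31)
25^512 ≡ 25^2 = 625 ≡ 5 (mod 31)
25^786 = 25^512 · 25^256 · 25^16 · 25^2 ≡ 5 · 25 · 25 · 5 (mod 31).
Accumulate the product:
5 · 25 = 125 ≡ 1
1 · 25 = 25
25 · 5 = 125 ≡ 1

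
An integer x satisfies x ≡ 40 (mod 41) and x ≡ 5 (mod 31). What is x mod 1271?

532

41⁻¹ mod 31: 41×28 ≡ 1 (mod 31), so 41⁻¹ ≡ 28.
x = 40 + 41×((5 − 40)×28 mod 31) = 40 + 41×12 = 532.
Check: 532 mod 41 = 40, 532 mod 31 = 5. ✓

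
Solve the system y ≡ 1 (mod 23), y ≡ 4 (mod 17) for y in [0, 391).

23⁻¹ mod 17: 23×3 ≡ 1 (mod 17), so 23⁻¹ ≡ 3.
y = 1 + 23×((4 − 1)×3 mod 17) = 1 + 23×9 = 208.

208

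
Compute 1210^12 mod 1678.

562

Using repeated squaring:
1210^1 ≡ 1210 (mod 1678)
1210^2 ≡ 1210^2 = 1464100 ≡ 884 (mod 1678)
1210^4 ≡ 884^2 = 781456 ≡ 1186 (mod 1678)
1210^8 ≡ 1186^2 = 1406596 ≡ 432 (mod 1678)
1210^12 = 1210^8 * 1210^4 ≡ 432 * 1186 (mod 1678).
432 * 1186 = 512352 ≡ 562 (mod 1678).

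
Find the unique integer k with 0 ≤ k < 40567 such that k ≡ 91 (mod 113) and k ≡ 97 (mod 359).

113⁻¹ mod 359: 113·305 ≡ 1 (mod 359), so 113⁻¹ ≡ 305.
k = 91 + 113·((97 − 91)·305 mod 359) = 91 + 113·35 = 4046.
Check: 4046 mod 113 = 91, 4046 mod 359 = 97. ✓

4046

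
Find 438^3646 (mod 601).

Compute successive squares:
3646 in binary is 111000111110, i.e. 3646 = 2048 + 1024 + 512 + 32 + 16 + 8 + 4 + 2.
438^1 ≡ 438 (mod 601)
438^2 ≡ 438^2 = 191844 ≡ 125 (mod 601)
438^4 ≡ 125^2 = 15625 ≡ 600 (mod 601)
438^8 ≡ 600^2 = 360000 ≡ 1 (mod 601)
438^16 ≡ 1^2 = 1 (mod 601)
438^32 ≡ 1^2 = 1 (mod 601)
438^64 ≡ 1^2 = 1 (mod 601)
438^128 ≡ 1^2 = 1 (mod 601)
438^256 ≡ 1^2 = 1 (mod 601)
438^512 ≡ 1^2 = 1 (mod 601)
438^1024 ≡ 1^2 = 1 (mod 601)
438^2048 ≡ 1^2 = 1 (mod 601)
438^3646 = 438^2048 * 438^1024 * 438^512 * 438^32 * 438^16 * 438^8 * 438^4 * 438^2 ≡ 1 * 1 * 1 * 1 * 1 * 1 * 600 * 125 (mod 601).
Accumulate the product:
1 * 1 = 1
1 * 1 = 1
1 * 1 = 1
1 * 1 = 1
1 * 1 = 1
1 * 600 = 600
600 * 125 = 75000 ≡ 476

476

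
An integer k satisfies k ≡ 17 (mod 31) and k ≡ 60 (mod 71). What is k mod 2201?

31⁻¹ mod 71: 31×55 ≡ 1 (mod 71), so 31⁻¹ ≡ 55.
k = 17 + 31×((60 − 17)×55 mod 71) = 17 + 31×22 = 699.

699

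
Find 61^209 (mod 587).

209 in binary is 11010001, i.e. 209 = 128 + 64 + 16 + 1.
61^1 ≡ 61 (mod 587)
61^2 ≡ 61^2 = 3721 ≡ 199 (mod 587)
61^4 ≡ 199^2 = 39601 ≡ 272 (mod 587)
61^8 ≡ 272^2 = 73984 ≡ 22 (mod 587)
61^16 ≡ 22^2 = 484 (mod 587)
61^32 ≡ 484^2 = 234256 ≡ 43 (mod 587)
61^64 ≡ 43^2 = 1849 ≡ 88 (mod 587)
61^128 ≡ 88^2 = 7744 ≡ 113 (mod 587)
61^209 = 61^128 · 61^64 · 61^16 · 61^1 ≡ 113 · 88 · 484 · 61 (mod 587).
Accumulate the product:
113 · 88 = 9944 ≡ 552
552 · 484 = 267168 ≡ 83
83 · 61 = 5063 ≡ 367

367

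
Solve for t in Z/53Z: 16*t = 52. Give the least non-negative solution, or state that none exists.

43

gcd(16, 53) = 1, so a unique solution mod 53 exists.
16⁻¹ ≡ 10 (mod 53).
t ≡ 10*52 ≡ 43 (mod 53).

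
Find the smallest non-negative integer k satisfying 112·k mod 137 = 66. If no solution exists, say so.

gcd(112, 137) = 1, so a unique solution mod 137 exists.
112⁻¹ ≡ 126 (mod 137).
k ≡ 126·66 ≡ 96 (mod 137).

96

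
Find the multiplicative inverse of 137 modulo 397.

397 = 2×137 + 123
137 = 1×123 + 14
123 = 8×14 + 11
14 = 1×11 + 3
11 = 3×3 + 2
3 = 1×2 + 1
2 = 2×1 + 0
gcd(137, 397) = 1, so the inverse exists.
Back-substitute for 1:
1 = 1×3 − 1×2
  = −1×11 + 4×3
  = 4×14 − 5×11
  = −5×123 + 44×14
  = 44×137 − 49×123
  = −49×397 + 142×137
So 137⁻¹ ≡ 142 (mod 397).

142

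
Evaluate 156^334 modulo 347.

334 in binary is 101001110, i.e. 334 = 256 + 64 + 8 + 4 + 2.
156^1 ≡ 156 (mod 347)
156^2 ≡ 156^2 = 24336 ≡ 46 (mod 347)
156^4 ≡ 46^2 = 2116 ≡ 34 (mod 347)
156^8 ≡ 34^2 = 1156 ≡ 115 (mod 347)
156^16 ≡ 115^2 = 13225 ≡ 39 (mod 347)
156^32 ≡ 39^2 = 1521 ≡ 133 (mod 347)
156^64 ≡ 133^2 = 17689 ≡ 339 (mod 347)
156^128 ≡ 339^2 = 114921 ≡ 64 (mod 347)
156^256 ≡ 64^2 = 4096 ≡ 279 (mod 347)
156^334 = 156^256 · 156^64 · 156^8 · 156^4 · 156^2 ≡ 279 · 339 · 115 · 34 · 46 (mod 347).
Accumulate the product:
279 · 339 = 94581 ≡ 197
197 · 115 = 22655 ≡ 100
100 · 34 = 3400 ≡ 277
277 · 46 = 12742 ≡ 250

250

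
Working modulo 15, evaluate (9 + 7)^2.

1

9 + 7 = 16 ≡ 1 (mod 15)
(1)^2 ≡ 1 (mod 15)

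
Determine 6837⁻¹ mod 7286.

6929

Run the extended Euclidean algorithm:
7286 = 1*6837 + 449
6837 = 15*449 + 102
449 = 4*102 + 41
102 = 2*41 + 20
41 = 2*20 + 1
20 = 20*1 + 0
gcd(6837, 7286) = 1, so the inverse exists.
Back-substitute for 1:
1 = 1*41 − 2*20
  = −2*102 + 5*41
  = 5*449 − 22*102
  = −22*6837 + 335*449
  = 335*7286 − 357*6837
So 6837⁻¹ ≡ −357 ≡ 6929 (mod 7286).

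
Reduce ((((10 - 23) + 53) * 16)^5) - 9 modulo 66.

10 - 23 = -13 ≡ 53 (mod 66)
53 + 53 = 106 ≡ 40 (mod 66)
40 * 16 = 640 ≡ 46 (mod 66)
(46)^5 ≡ 10 (mod 66)
10 - 9 = 1

1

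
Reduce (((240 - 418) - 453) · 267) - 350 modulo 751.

148

240 - 418 = -178 ≡ 573 (mod 751)
573 - 453 = 120
120 · 267 = 32040 ≡ 498 (mod 751)
498 - 350 = 148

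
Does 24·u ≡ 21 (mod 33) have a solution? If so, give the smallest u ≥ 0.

5

gcd(24, 33) = 3, and 3 | 21, so solutions exist.
Divide through by 3: 8·u mod 11 = 7.
8⁻¹ ≡ 7 (mod 11).
u ≡ 7·7 ≡ 5 (mod 11).
The smallest non-negative solution is u = 5.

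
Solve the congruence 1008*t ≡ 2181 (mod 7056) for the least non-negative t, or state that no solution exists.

gcd(1008, 7056) = 1008, and 1008 does not divide 2181.
So the congruence has no solution.

no solution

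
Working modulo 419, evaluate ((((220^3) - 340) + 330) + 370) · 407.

15

(220)^3 ≡ 372 (mod 419)
372 - 340 = 32
32 + 330 = 362
362 + 370 = 732 ≡ 313 (mod 419)
313 · 407 = 127391 ≡ 15 (mod 419)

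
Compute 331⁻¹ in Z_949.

453

By the extended Euclidean algorithm:
949 = 2*331 + 287
331 = 1*287 + 44
287 = 6*44 + 23
44 = 1*23 + 21
23 = 1*21 + 2
21 = 10*2 + 1
2 = 2*1 + 0
gcd(331, 949) = 1, so the inverse exists.
Back-substitute for 1:
1 = 1*21 − 10*2
  = −10*23 + 11*21
  = 11*44 − 21*23
  = −21*287 + 137*44
  = 137*331 − 158*287
  = −158*949 + 453*331
So 331⁻¹ ≡ 453 (mod 949).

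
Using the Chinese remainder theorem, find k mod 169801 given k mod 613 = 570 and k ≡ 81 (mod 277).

613⁻¹ mod 277: 613·108 ≡ 1 (mod 277), so 613⁻¹ ≡ 108.
k = 570 + 613·((81 − 570)·108 mod 277) = 570 + 613·95 = 58805.
Check: 58805 mod 613 = 570, 58805 mod 277 = 81. ✓

58805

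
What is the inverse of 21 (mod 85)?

By the extended Euclidean algorithm:
85 = 4*21 + 1
21 = 21*1 + 0
gcd(21, 85) = 1, so the inverse exists.
Bézout: 1 = 1*85 − 4*21.
So 21⁻¹ ≡ −4 ≡ 81 (mod 85).

81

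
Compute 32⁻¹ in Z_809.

177

Apply the Euclidean algorithm and back-substitute:
809 = 25*32 + 9
32 = 3*9 + 5
9 = 1*5 + 4
5 = 1*4 + 1
4 = 4*1 + 0
gcd(32, 809) = 1, so the inverse exists.
Back-substitute for 1:
1 = 1*5 − 1*4
  = −1*9 + 2*5
  = 2*32 − 7*9
  = −7*809 + 177*32
So 32⁻¹ ≡ 177 (mod 809).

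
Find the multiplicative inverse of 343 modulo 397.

272

Apply the Euclidean algorithm and back-substitute:
397 = 1·343 + 54
343 = 6·54 + 19
54 = 2·19 + 16
19 = 1·16 + 3
16 = 5·3 + 1
3 = 3·1 + 0
gcd(343, 397) = 1, so the inverse exists.
Bézout: 1 = 108·397 − 125·343.
So 343⁻¹ ≡ −125 ≡ 272 (mod 397).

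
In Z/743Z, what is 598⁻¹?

743 = 1×598 + 145
598 = 4×145 + 18
145 = 8×18 + 1
18 = 18×1 + 0
gcd(598, 743) = 1, so the inverse exists.
Back-substitute for 1:
1 = 1×145 − 8×18
  = −8×598 + 33×145
  = 33×743 − 41×598
So 598⁻¹ ≡ −41 ≡ 702 (mod 743).

702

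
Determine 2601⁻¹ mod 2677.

2677 = 1·2601 + 76
2601 = 34·76 + 17
76 = 4·17 + 8
17 = 2·8 + 1
8 = 8·1 + 0
gcd(2601, 2677) = 1, so the inverse exists.
Back-substitute for 1:
1 = 1·17 − 2·8
  = −2·76 + 9·17
  = 9·2601 − 308·76
  = −308·2677 + 317·2601
So 2601⁻¹ ≡ 317 (mod 2677).

317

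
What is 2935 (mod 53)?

20

2935 = 55·53 + 20, so 2935 ≡ 20 (mod 53).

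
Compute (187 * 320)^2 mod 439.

58

187 * 320 = 59840 ≡ 136 (mod 439)
(136)^2 ≡ 58 (mod 439)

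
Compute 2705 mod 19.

2705 = 142*19 + 7, so 2705 ≡ 7 (mod 19).

7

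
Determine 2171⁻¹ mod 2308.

219

By the extended Euclidean algorithm:
2308 = 1×2171 + 137
2171 = 15×137 + 116
137 = 1×116 + 21
116 = 5×21 + 11
21 = 1×11 + 10
11 = 1×10 + 1
10 = 10×1 + 0
gcd(2171, 2308) = 1, so the inverse exists.
Back-substitute for 1:
1 = 1×11 − 1×10
  = −1×21 + 2×11
  = 2×116 − 11×21
  = −11×137 + 13×116
  = 13×2171 − 206×137
  = −206×2308 + 219×2171
So 2171⁻¹ ≡ 219 (mod 2308).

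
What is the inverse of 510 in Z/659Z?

544

659 = 1·510 + 149
510 = 3·149 + 63
149 = 2·63 + 23
63 = 2·23 + 17
23 = 1·17 + 6
17 = 2·6 + 5
6 = 1·5 + 1
5 = 5·1 + 0
gcd(510, 659) = 1, so the inverse exists.
Back-substitute for 1:
1 = 1·6 − 1·5
  = −1·17 + 3·6
  = 3·23 − 4·17
  = −4·63 + 11·23
  = 11·149 − 26·63
  = −26·510 + 89·149
  = 89·659 − 115·510
So 510⁻¹ ≡ −115 ≡ 544 (mod 659).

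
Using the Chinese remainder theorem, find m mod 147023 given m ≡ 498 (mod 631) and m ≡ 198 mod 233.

631⁻¹ mod 233: 631·209 ≡ 1 (mod 233), so 631⁻¹ ≡ 209.
m = 498 + 631·((198 − 498)·209 mod 233) = 498 + 631·210 = 133008.

133008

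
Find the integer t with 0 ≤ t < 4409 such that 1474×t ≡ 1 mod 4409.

1696

By the extended Euclidean algorithm:
4409 = 2*1474 + 1461
1474 = 1*1461 + 13
1461 = 112*13 + 5
13 = 2*5 + 3
5 = 1*3 + 2
3 = 1*2 + 1
2 = 2*1 + 0
gcd(1474, 4409) = 1, so the inverse exists.
Back-substitute for 1:
1 = 1*3 − 1*2
  = −1*5 + 2*3
  = 2*13 − 5*5
  = −5*1461 + 562*13
  = 562*1474 − 567*1461
  = −567*4409 + 1696*1474
So 1474⁻¹ ≡ 1696 (mod 4409).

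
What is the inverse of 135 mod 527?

203

Apply the Euclidean algorithm and back-substitute:
527 = 3*135 + 122
135 = 1*122 + 13
122 = 9*13 + 5
13 = 2*5 + 3
5 = 1*3 + 2
3 = 1*2 + 1
2 = 2*1 + 0
gcd(135, 527) = 1, so the inverse exists.
Bézout: 1 = −52*527 + 203*135.
So 135⁻¹ ≡ 203 (mod 527).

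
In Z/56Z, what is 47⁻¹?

Apply the Euclidean algorithm and back-substitute:
56 = 1·47 + 9
47 = 5·9 + 2
9 = 4·2 + 1
2 = 2·1 + 0
gcd(47, 56) = 1, so the inverse exists.
Bézout: 1 = 21·56 − 25·47.
So 47⁻¹ ≡ −25 ≡ 31 (mod 56).

31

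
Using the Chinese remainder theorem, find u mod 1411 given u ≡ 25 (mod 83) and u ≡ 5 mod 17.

83⁻¹ mod 17: 83·8 ≡ 1 (mod 17), so 83⁻¹ ≡ 8.
u = 25 + 83·((5 − 25)·8 mod 17) = 25 + 83·10 = 855.

855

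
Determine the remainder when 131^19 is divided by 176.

43

By square-and-multiply:
131^1 ≡ 131 (mod 176)
131^2 ≡ 131^2 = 17161 ≡ 89 (mod 176)
131^4 ≡ 89^2 = 7921 ≡ 1 (mod 176)
131^8 ≡ 1^2 = 1 (mod 176)
131^16 ≡ 1^2 = 1 (mod 176)
131^19 = 131^16 × 131^2 × 131^1 ≡ 1 × 89 × 131 (mod 176).
Accumulate the product:
1 × 89 = 89
89 × 131 = 11659 ≡ 43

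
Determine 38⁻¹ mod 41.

Run the extended Euclidean algorithm:
41 = 1×38 + 3
38 = 12×3 + 2
3 = 1×2 + 1
2 = 2×1 + 0
gcd(38, 41) = 1, so the inverse exists.
Back-substitute for 1:
1 = 1×3 − 1×2
  = −1×38 + 13×3
  = 13×41 − 14×38
So 38⁻¹ ≡ −14 ≡ 27 (mod 41).

27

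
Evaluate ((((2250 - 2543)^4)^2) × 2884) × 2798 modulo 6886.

2250 - 2543 = -293 ≡ 6593 (mod 6886)
(6593)^4 ≡ 6317 (mod 6886)
(6317)^2 ≡ 119 (mod 6886)
119 × 2884 = 343196 ≡ 5782 (mod 6886)
5782 × 2798 = 16178036 ≡ 2822 (mod 6886)

2822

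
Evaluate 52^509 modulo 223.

By square-and-multiply:
509 in binary is 111111101, i.e. 509 = 256 + 128 + 64 + 32 + 16 + 8 + 4 + 1.
52^1 ≡ 52 (mod 223)
52^2 ≡ 52^2 = 2704 ≡ 28 (mod 223)
52^4 ≡ 28^2 = 784 ≡ 115 (mod 223)
52^8 ≡ 115^2 = 13225 ≡ 68 (mod 223)
52^16 ≡ 68^2 = 4624 ≡ 164 (mod 223)
52^32 ≡ 164^2 = 26896 ≡ 136 (mod 223)
52^64 ≡ 136^2 = 18496 ≡ 210 (mod 223)
52^128 ≡ 210^2 = 44100 ≡ 169 (mod 223)
52^256 ≡ 169^2 = 28561 ≡ 17 (mod 223)
52^509 = 52^256 · 52^128 · 52^64 · 52^32 · 52^16 · 52^8 · 52^4 · 52^1 ≡ 17 · 169 · 210 · 136 · 164 · 68 · 115 · 52 (mod 223).
Accumulate the product:
17 · 169 = 2873 ≡ 197
197 · 210 = 41370 ≡ 115
115 · 136 = 15640 ≡ 30
30 · 164 = 4920 ≡ 14
14 · 68 = 952 ≡ 60
60 · 115 = 6900 ≡ 210
210 · 52 = 10920 ≡ 216

216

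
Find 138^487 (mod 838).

30

487 in binary is 111100111, i.e. 487 = 256 + 128 + 64 + 32 + 4 + 2 + 1.
138^1 ≡ 138 (mod 838)
138^2 ≡ 138^2 = 19044 ≡ 608 (mod 838)
138^4 ≡ 608^2 = 369664 ≡ 106 (mod 838)
138^8 ≡ 106^2 = 11236 ≡ 342 (mod 838)
138^16 ≡ 342^2 = 116964 ≡ 482 (mod 838)
138^32 ≡ 482^2 = 232324 ≡ 198 (mod 838)
138^64 ≡ 198^2 = 39204 ≡ 656 (mod 838)
138^128 ≡ 656^2 = 430336 ≡ 442 (mod 838)
138^256 ≡ 442^2 = 195364 ≡ 110 (mod 838)
138^487 = 138^256 × 138^128 × 138^64 × 138^32 × 138^4 × 138^2 × 138^1 ≡ 110 × 442 × 656 × 198 × 106 × 608 × 138 (mod 838).
Accumulate the product:
110 × 442 = 48620 ≡ 16
16 × 656 = 10496 ≡ 440
440 × 198 = 87120 ≡ 806
806 × 106 = 85436 ≡ 798
798 × 608 = 485184 ≡ 820
820 × 138 = 113160 ≡ 30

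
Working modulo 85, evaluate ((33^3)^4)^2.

1

(33)^3 ≡ 67 (mod 85)
(67)^4 ≡ 1 (mod 85)
(1)^2 ≡ 1 (mod 85)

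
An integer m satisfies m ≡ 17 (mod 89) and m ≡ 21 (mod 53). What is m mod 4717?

89⁻¹ mod 53: 89×28 ≡ 1 (mod 53), so 89⁻¹ ≡ 28.
m = 17 + 89×((21 − 17)×28 mod 53) = 17 + 89×6 = 551.

551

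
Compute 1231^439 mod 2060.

1711

439 in binary is 110110111, i.e. 439 = 256 + 128 + 32 + 16 + 4 + 2 + 1.
1231^1 ≡ 1231 (mod 2060)
1231^2 ≡ 1231^2 = 1515361 ≡ 1261 (mod 2060)
1231^4 ≡ 1261^2 = 1590121 ≡ 1861 (mod 2060)
1231^8 ≡ 1861^2 = 3463321 ≡ 461 (mod 2060)
1231^16 ≡ 461^2 = 212521 ≡ 341 (mod 2060)
1231^32 ≡ 341^2 = 116281 ≡ 921 (mod 2060)
1231^64 ≡ 921^2 = 848241 ≡ 1581 (mod 2060)
1231^128 ≡ 1581^2 = 2499561 ≡ 781 (mod 2060)
1231^256 ≡ 781^2 = 609961 ≡ 201 (mod 2060)
1231^439 = 1231^256 × 1231^128 × 1231^32 × 1231^16 × 1231^4 × 1231^2 × 1231^1 ≡ 201 × 781 × 921 × 341 × 1861 × 1261 × 1231 (mod 2060).
Accumulate the product:
201 × 781 = 156981 ≡ 421
421 × 921 = 387741 ≡ 461
461 × 341 = 157201 ≡ 641
641 × 1861 = 1192901 ≡ 161
161 × 1261 = 203021 ≡ 1141
1141 × 1231 = 1404571 ≡ 1711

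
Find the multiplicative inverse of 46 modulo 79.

67

Run the extended Euclidean algorithm:
79 = 1*46 + 33
46 = 1*33 + 13
33 = 2*13 + 7
13 = 1*7 + 6
7 = 1*6 + 1
6 = 6*1 + 0
gcd(46, 79) = 1, so the inverse exists.
Back-substitute for 1:
1 = 1*7 − 1*6
  = −1*13 + 2*7
  = 2*33 − 5*13
  = −5*46 + 7*33
  = 7*79 − 12*46
So 46⁻¹ ≡ −12 ≡ 67 (mod 79).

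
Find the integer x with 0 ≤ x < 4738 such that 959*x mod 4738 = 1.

Apply the Euclidean algorithm and back-substitute:
4738 = 4×959 + 902
959 = 1×902 + 57
902 = 15×57 + 47
57 = 1×47 + 10
47 = 4×10 + 7
10 = 1×7 + 3
7 = 2×3 + 1
3 = 3×1 + 0
gcd(959, 4738) = 1, so the inverse exists.
Bézout: 1 = 286×4738 − 1413×959.
So 959⁻¹ ≡ −1413 ≡ 3325 (mod 4738).

3325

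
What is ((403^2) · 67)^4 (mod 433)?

345

(403)^2 ≡ 34 (mod 433)
34 · 67 = 2278 ≡ 113 (mod 433)
(113)^4 ≡ 345 (mod 433)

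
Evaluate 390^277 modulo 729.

0

277 in binary is 100010101, i.e. 277 = 256 + 16 + 4 + 1.
390^1 ≡ 390 (mod 729)
390^2 ≡ 390^2 = 152100 ≡ 468 (mod 729)
390^4 ≡ 468^2 = 219024 ≡ 324 (mod 729)
390^8 ≡ 324^2 = 104976 ≡ 0 (mod 729)
390^16 ≡ 0^2 = 0 (mod 729)
390^32 ≡ 0^2 = 0 (mod 729)
390^64 ≡ 0^2 = 0 (mod 729)
390^128 ≡ 0^2 = 0 (mod 729)
390^256 ≡ 0^2 = 0 (mod 729)
390^277 = 390^256 · 390^16 · 390^4 · 390^1 ≡ 0 · 0 · 324 · 390 (mod 729).
Accumulate the product:
0 · 0 = 0
0 · 324 = 0
0 · 390 = 0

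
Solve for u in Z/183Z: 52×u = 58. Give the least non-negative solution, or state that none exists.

gcd(52, 183) = 1, so a unique solution mod 183 exists.
52⁻¹ ≡ 88 (mod 183).
u ≡ 88×58 ≡ 163 (mod 183).

163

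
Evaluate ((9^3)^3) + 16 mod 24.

(9)^3 ≡ 9 (mod 24)
(9)^3 ≡ 9 (mod 24)
9 + 16 = 25 ≡ 1 (mod 24)

1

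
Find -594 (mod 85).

-594 = -7*85 + 1, so -594 ≡ 1 (mod 85).

1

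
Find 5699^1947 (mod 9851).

3624

Using repeated squaring:
1947 in binary is 11110011011, i.e. 1947 = 1024 + 512 + 256 + 128 + 16 + 8 + 2 + 1.
5699^1 ≡ 5699 (mod 9851)
5699^2 ≡ 5699^2 = 32478601 ≡ 9705 (mod 9851)
5699^4 ≡ 9705^2 = 94187025 ≡ 1614 (mod 9851)
5699^8 ≡ 1614^2 = 2604996 ≡ 4332 (mod 9851)
5699^16 ≡ 4332^2 = 18766224 ≡ 69 (mod 9851)
5699^32 ≡ 69^2 = 4761 (mod 9851)
5699^64 ≡ 4761^2 = 22667121 ≡ 9821 (mod 9851)
5699^128 ≡ 9821^2 = 96452041 ≡ 900 (mod 9851)
5699^256 ≡ 900^2 = 810000 ≡ 2218 (mod 9851)
5699^512 ≡ 2218^2 = 4919524 ≡ 3875 (mod 9851)
5699^1024 ≡ 3875^2 = 15015625 ≡ 2701 (mod 9851)
5699^1947 = 5699^1024 * 5699^512 * 5699^256 * 5699^128 * 5699^16 * 5699^8 * 5699^2 * 5699^1 ≡ 2701 * 3875 * 2218 * 900 * 69 * 4332 * 9705 * 5699 (mod 9851).
Accumulate the product:
2701 * 3875 = 10466375 ≡ 4613
4613 * 2218 = 10231634 ≡ 6296
6296 * 900 = 5666400 ≡ 2075
2075 * 69 = 143175 ≡ 5261
5261 * 4332 = 22790652 ≡ 5289
5289 * 9705 = 51329745 ≡ 6035
6035 * 5699 = 34393465 ≡ 3624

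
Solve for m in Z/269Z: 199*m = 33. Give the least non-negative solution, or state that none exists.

257

gcd(199, 269) = 1, so a unique solution mod 269 exists.
199⁻¹ ≡ 73 (mod 269).
m ≡ 73*33 ≡ 257 (mod 269).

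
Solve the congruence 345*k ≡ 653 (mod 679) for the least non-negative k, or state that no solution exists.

57

gcd(345, 679) = 1, so a unique solution mod 679 exists.
345⁻¹ ≡ 494 (mod 679).
k ≡ 494*653 ≡ 57 (mod 679).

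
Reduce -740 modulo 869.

129

-740 = -1*869 + 129, so -740 ≡ 129 (mod 869).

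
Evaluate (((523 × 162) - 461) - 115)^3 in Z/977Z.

523 × 162 = 84726 ≡ 704 (mod 977)
704 - 461 = 243
243 - 115 = 128
(128)^3 ≡ 510 (mod 977)

510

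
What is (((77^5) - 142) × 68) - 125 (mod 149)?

(77)^5 ≡ 93 (mod 149)
93 - 142 = -49 ≡ 100 (mod 149)
100 × 68 = 6800 ≡ 95 (mod 149)
95 - 125 = -30 ≡ 119 (mod 149)

119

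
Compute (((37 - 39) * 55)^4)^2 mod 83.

64

37 - 39 = -2 ≡ 81 (mod 83)
81 * 55 = 4455 ≡ 56 (mod 83)
(56)^4 ≡ 75 (mod 83)
(75)^2 ≡ 64 (mod 83)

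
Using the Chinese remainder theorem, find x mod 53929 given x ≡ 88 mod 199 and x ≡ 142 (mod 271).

199⁻¹ mod 271: 199·207 ≡ 1 (mod 271), so 199⁻¹ ≡ 207.
x = 88 + 199·((142 − 88)·207 mod 271) = 88 + 199·67 = 13421.
Check: 13421 mod 199 = 88, 13421 mod 271 = 142. ✓

13421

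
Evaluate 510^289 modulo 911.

289 in binary is 100100001, i.e. 289 = 256 + 32 + 1.
510^1 ≡ 510 (mod 911)
510^2 ≡ 510^2 = 260100 ≡ 465 (mod 911)
510^4 ≡ 465^2 = 216225 ≡ 318 (mod 911)
510^8 ≡ 318^2 = 101124 ≡ 3 (mod 911)
510^16 ≡ 3^2 = 9 (mod 911)
510^32 ≡ 9^2 = 81 (mod 911)
510^64 ≡ 81^2 = 6561 ≡ 184 (mod 911)
510^128 ≡ 184^2 = 33856 ≡ 149 (mod 911)
510^256 ≡ 149^2 = 22201 ≡ 337 (mod 911)
510^289 = 510^256 · 510^32 · 510^1 ≡ 337 · 81 · 510 (mod 911).
Accumulate the product:
337 · 81 = 27297 ≡ 878
878 · 510 = 447780 ≡ 479

479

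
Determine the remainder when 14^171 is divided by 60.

44

Compute successive squares:
171 in binary is 10101011, i.e. 171 = 128 + 32 + 8 + 2 + 1.
14^1 ≡ 14 (mod 60)
14^2 ≡ 14^2 = 196 ≡ 16 (mod 60)
14^4 ≡ 16^2 = 256 ≡ 16 (mod 60)
14^8 ≡ 16^2 = 256 ≡ 16 (mod 60)
14^16 ≡ 16^2 = 256 ≡ 16 (mod 60)
14^32 ≡ 16^2 = 256 ≡ 16 (mod 60)
14^64 ≡ 16^2 = 256 ≡ 16 (mod 60)
14^128 ≡ 16^2 = 256 ≡ 16 (mod 60)
14^171 = 14^128 × 14^32 × 14^8 × 14^2 × 14^1 ≡ 16 × 16 × 16 × 16 × 14 (mod 60).
Accumulate the product:
16 × 16 = 256 ≡ 16
16 × 16 = 256 ≡ 16
16 × 16 = 256 ≡ 16
16 × 14 = 224 ≡ 44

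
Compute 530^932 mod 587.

211

By square-and-multiply:
530^1 ≡ 530 (mod 587)
530^2 ≡ 530^2 = 280900 ≡ 314 (mod 587)
530^4 ≡ 314^2 = 98596 ≡ 567 (mod 587)
530^8 ≡ 567^2 = 321489 ≡ 400 (mod 587)
530^16 ≡ 400^2 = 160000 ≡ 336 (mod 587)
530^32 ≡ 336^2 = 112896 ≡ 192 (mod 587)
530^64 ≡ 192^2 = 36864 ≡ 470 (mod 587)
530^128 ≡ 470^2 = 220900 ≡ 188 (mod 587)
530^256 ≡ 188^2 = 35344 ≡ 124 (mod 587)
530^512 ≡ 124^2 = 15376 ≡ 114 (mod 587)
530^932 = 530^512 · 530^256 · 530^128 · 530^32 · 530^4 ≡ 114 · 124 · 188 · 192 · 567 (mod 587).
Accumulate the product:
114 · 124 = 14136 ≡ 48
48 · 188 = 9024 ≡ 219
219 · 192 = 42048 ≡ 371
371 · 567 = 210357 ≡ 211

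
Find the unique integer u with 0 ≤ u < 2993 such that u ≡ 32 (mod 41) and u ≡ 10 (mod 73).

2492

41⁻¹ mod 73: 41·57 ≡ 1 (mod 73), so 41⁻¹ ≡ 57.
u = 32 + 41·((10 − 32)·57 mod 73) = 32 + 41·60 = 2492.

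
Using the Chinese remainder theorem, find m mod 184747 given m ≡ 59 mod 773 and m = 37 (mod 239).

773⁻¹ mod 239: 773*175 ≡ 1 (mod 239), so 773⁻¹ ≡ 175.
m = 59 + 773*((37 − 59)*175 mod 239) = 59 + 773*213 = 164708.

164708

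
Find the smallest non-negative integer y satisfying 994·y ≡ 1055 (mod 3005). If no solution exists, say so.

385

gcd(994, 3005) = 1, so a unique solution mod 3005 exists.
994⁻¹ ≡ 1829 (mod 3005).
y ≡ 1829·1055 ≡ 385 (mod 3005).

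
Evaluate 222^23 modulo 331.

222^1 ≡ 222 (mod 331)
222^2 ≡ 222^2 = 49284 ≡ 296 (mod 331)
222^4 ≡ 296^2 = 87616 ≡ 232 (mod 331)
222^8 ≡ 232^2 = 53824 ≡ 202 (mod 331)
222^16 ≡ 202^2 = 40804 ≡ 91 (mod 331)
222^23 = 222^16 × 222^4 × 222^2 × 222^1 ≡ 91 × 232 × 296 × 222 (mod 331).
Accumulate the product:
91 × 232 = 21112 ≡ 259
259 × 296 = 76664 ≡ 203
203 × 222 = 45066 ≡ 50

50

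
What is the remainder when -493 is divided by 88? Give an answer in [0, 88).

-493 = -6*88 + 35, so -493 ≡ 35 (mod 88).

35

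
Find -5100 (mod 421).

-5100 = -13×421 + 373, so -5100 ≡ 373 (mod 421).

373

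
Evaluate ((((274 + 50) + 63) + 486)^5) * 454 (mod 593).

332

274 + 50 = 324
324 + 63 = 387
387 + 486 = 873 ≡ 280 (mod 593)
(280)^5 ≡ 100 (mod 593)
100 * 454 = 45400 ≡ 332 (mod 593)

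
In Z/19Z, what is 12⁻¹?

19 = 1*12 + 7
12 = 1*7 + 5
7 = 1*5 + 2
5 = 2*2 + 1
2 = 2*1 + 0
gcd(12, 19) = 1, so the inverse exists.
Bézout: 1 = −5*19 + 8*12.
So 12⁻¹ ≡ 8 (mod 19).

8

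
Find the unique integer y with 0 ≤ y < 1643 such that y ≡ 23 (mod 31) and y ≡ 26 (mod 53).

31⁻¹ mod 53: 31*12 ≡ 1 (mod 53), so 31⁻¹ ≡ 12.
y = 23 + 31*((26 − 23)*12 mod 53) = 23 + 31*36 = 1139.

1139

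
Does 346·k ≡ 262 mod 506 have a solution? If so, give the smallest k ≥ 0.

147

gcd(346, 506) = 2, and 2 | 262, so solutions exist.
Divide through by 2: 173·k mod 253 = 131.
173⁻¹ ≡ 117 (mod 253).
k ≡ 117·131 ≡ 147 (mod 253).
The smallest non-negative solution is k = 147.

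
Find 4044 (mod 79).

15

4044 = 51*79 + 15, so 4044 ≡ 15 (mod 79).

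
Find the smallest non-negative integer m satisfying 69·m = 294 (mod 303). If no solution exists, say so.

35

gcd(69, 303) = 3, and 3 | 294, so solutions exist.
Divide through by 3: 23·m = 98 (mod 101).
23⁻¹ ≡ 22 (mod 101).
m ≡ 22·98 ≡ 35 (mod 101).
The smallest non-negative solution is m = 35.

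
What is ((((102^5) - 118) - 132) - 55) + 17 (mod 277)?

197

(102)^5 ≡ 208 (mod 277)
208 - 118 = 90
90 - 132 = -42 ≡ 235 (mod 277)
235 - 55 = 180
180 + 17 = 197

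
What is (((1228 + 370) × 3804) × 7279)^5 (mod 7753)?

6107

1228 + 370 = 1598
1598 × 3804 = 6078792 ≡ 440 (mod 7753)
440 × 7279 = 3202760 ≡ 771 (mod 7753)
(771)^5 ≡ 6107 (mod 7753)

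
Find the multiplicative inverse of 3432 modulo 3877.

Run the extended Euclidean algorithm:
3877 = 1·3432 + 445
3432 = 7·445 + 317
445 = 1·317 + 128
317 = 2·128 + 61
128 = 2·61 + 6
61 = 10·6 + 1
6 = 6·1 + 0
gcd(3432, 3877) = 1, so the inverse exists.
Bézout: 1 = −563·3877 + 636·3432.
So 3432⁻¹ ≡ 636 (mod 3877).

636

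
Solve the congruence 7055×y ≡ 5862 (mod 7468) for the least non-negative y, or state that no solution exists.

3982

gcd(7055, 7468) = 1, so a unique solution mod 7468 exists.
7055⁻¹ ≡ 5931 (mod 7468).
y ≡ 5931×5862 ≡ 3982 (mod 7468).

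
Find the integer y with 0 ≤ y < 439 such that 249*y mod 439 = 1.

67

Apply the Euclidean algorithm and back-substitute:
439 = 1*249 + 190
249 = 1*190 + 59
190 = 3*59 + 13
59 = 4*13 + 7
13 = 1*7 + 6
7 = 1*6 + 1
6 = 6*1 + 0
gcd(249, 439) = 1, so the inverse exists.
Bézout: 1 = −38*439 + 67*249.
So 249⁻¹ ≡ 67 (mod 439).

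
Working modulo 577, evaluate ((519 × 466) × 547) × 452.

519 × 466 = 241854 ≡ 91 (mod 577)
91 × 547 = 49777 ≡ 155 (mod 577)
155 × 452 = 70060 ≡ 243 (mod 577)

243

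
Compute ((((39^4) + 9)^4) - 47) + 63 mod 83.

(39)^4 ≡ 65 (mod 83)
65 + 9 = 74
(74)^4 ≡ 4 (mod 83)
4 - 47 = -43 ≡ 40 (mod 83)
40 + 63 = 103 ≡ 20 (mod 83)

20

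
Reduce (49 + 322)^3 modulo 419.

24

49 + 322 = 371
(371)^3 ≡ 24 (mod 419)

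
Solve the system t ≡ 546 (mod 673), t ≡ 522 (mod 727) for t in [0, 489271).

109572

673⁻¹ mod 727: 673·175 ≡ 1 (mod 727), so 673⁻¹ ≡ 175.
t = 546 + 673·((522 − 546)·175 mod 727) = 546 + 673·162 = 109572.
Check: 109572 mod 673 = 546, 109572 mod 727 = 522. ✓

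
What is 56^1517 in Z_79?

24

By square-and-multiply:
1517 in binary is 10111101101, i.e. 1517 = 1024 + 256 + 128 + 64 + 32 + 8 + 4 + 1.
56^1 ≡ 56 (mod 79)
56^2 ≡ 56^2 = 3136 ≡ 55 (mod 79)
56^4 ≡ 55^2 = 3025 ≡ 23 (mod 79)
56^8 ≡ 23^2 = 529 ≡ 55 (mod 79)
56^16 ≡ 55^2 = 3025 ≡ 23 (mod 79)
56^32 ≡ 23^2 = 529 ≡ 55 (mod 79)
56^64 ≡ 55^2 = 3025 ≡ 23 (mod 79)
56^128 ≡ 23^2 = 529 ≡ 55 (mod 79)
56^256 ≡ 55^2 = 3025 ≡ 23 (mod 79)
56^512 ≡ 23^2 = 529 ≡ 55 (mod 79)
56^1024 ≡ 55^2 = 3025 ≡ 23 (mod 79)
56^1517 = 56^1024 × 56^256 × 56^128 × 56^64 × 56^32 × 56^8 × 56^4 × 56^1 ≡ 23 × 23 × 55 × 23 × 55 × 55 × 23 × 56 (mod 79).
Accumulate the product:
23 × 23 = 529 ≡ 55
55 × 55 = 3025 ≡ 23
23 × 23 = 529 ≡ 55
55 × 55 = 3025 ≡ 23
23 × 55 = 1265 ≡ 1
1 × 23 = 23
23 × 56 = 1288 ≡ 24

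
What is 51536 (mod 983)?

420

51536 = 52*983 + 420, so 51536 ≡ 420 (mod 983).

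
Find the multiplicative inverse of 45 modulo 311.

235

311 = 6*45 + 41
45 = 1*41 + 4
41 = 10*4 + 1
4 = 4*1 + 0
gcd(45, 311) = 1, so the inverse exists.
Back-substitute for 1:
1 = 1*41 − 10*4
  = −10*45 + 11*41
  = 11*311 − 76*45
So 45⁻¹ ≡ −76 ≡ 235 (mod 311).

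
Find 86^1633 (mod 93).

Using repeated squaring:
86^1 ≡ 86 (mod 93)
86^2 ≡ 86^2 = 7396 ≡ 49 (mod 93)
86^4 ≡ 49^2 = 2401 ≡ 76 (mod 93)
86^8 ≡ 76^2 = 5776 ≡ 10 (mod 93)
86^16 ≡ 10^2 = 100 ≡ 7 (mod 93)
86^32 ≡ 7^2 = 49 (mod 93)
86^64 ≡ 49^2 = 2401 ≡ 76 (mod 93)
86^128 ≡ 76^2 = 5776 ≡ 10 (mod 93)
86^256 ≡ 10^2 = 100 ≡ 7 (mod 93)
86^512 ≡ 7^2 = 49 (mod 93)
86^1024 ≡ 49^2 = 2401 ≡ 76 (mod 93)
86^1633 = 86^1024 · 86^512 · 86^64 · 86^32 · 86^1 ≡ 76 · 49 · 76 · 49 · 86 (mod 93).
Accumulate the product:
76 · 49 = 3724 ≡ 4
4 · 76 = 304 ≡ 25
25 · 49 = 1225 ≡ 16
16 · 86 = 1376 ≡ 74

74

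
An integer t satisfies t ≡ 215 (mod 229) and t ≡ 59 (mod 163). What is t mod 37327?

30214

229⁻¹ mod 163: 229*42 ≡ 1 (mod 163), so 229⁻¹ ≡ 42.
t = 215 + 229*((59 − 215)*42 mod 163) = 215 + 229*131 = 30214.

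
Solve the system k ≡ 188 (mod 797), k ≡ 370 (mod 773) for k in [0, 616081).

57572

797⁻¹ mod 773: 797*612 ≡ 1 (mod 773), so 797⁻¹ ≡ 612.
k = 188 + 797*((370 − 188)*612 mod 773) = 188 + 797*72 = 57572.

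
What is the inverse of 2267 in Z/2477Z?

979

Apply the Euclidean algorithm and back-substitute:
2477 = 1·2267 + 210
2267 = 10·210 + 167
210 = 1·167 + 43
167 = 3·43 + 38
43 = 1·38 + 5
38 = 7·5 + 3
5 = 1·3 + 2
3 = 1·2 + 1
2 = 2·1 + 0
gcd(2267, 2477) = 1, so the inverse exists.
Bézout: 1 = −896·2477 + 979·2267.
So 2267⁻¹ ≡ 979 (mod 2477).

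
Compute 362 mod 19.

1

362 = 19·19 + 1, so 362 ≡ 1 (mod 19).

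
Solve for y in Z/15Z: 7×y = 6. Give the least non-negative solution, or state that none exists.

3

gcd(7, 15) = 1, so a unique solution mod 15 exists.
7⁻¹ ≡ 13 (mod 15).
y ≡ 13×6 ≡ 3 (mod 15).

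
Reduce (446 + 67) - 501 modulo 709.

12

446 + 67 = 513
513 - 501 = 12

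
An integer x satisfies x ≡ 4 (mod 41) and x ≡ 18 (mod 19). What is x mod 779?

41⁻¹ mod 19: 41·13 ≡ 1 (mod 19), so 41⁻¹ ≡ 13.
x = 4 + 41·((18 − 4)·13 mod 19) = 4 + 41·11 = 455.
Check: 455 mod 41 = 4, 455 mod 19 = 18. ✓

455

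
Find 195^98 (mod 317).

Compute successive squares:
98 in binary is 1100010, i.e. 98 = 64 + 32 + 2.
195^1 ≡ 195 (mod 317)
195^2 ≡ 195^2 = 38025 ≡ 302 (mod 317)
195^4 ≡ 302^2 = 91204 ≡ 225 (mod 317)
195^8 ≡ 225^2 = 50625 ≡ 222 (mod 317)
195^16 ≡ 222^2 = 49284 ≡ 149 (mod 317)
195^32 ≡ 149^2 = 22201 ≡ 11 (mod 317)
195^64 ≡ 11^2 = 121 (mod 317)
195^98 = 195^64 * 195^32 * 195^2 ≡ 121 * 11 * 302 (mod 317).
Accumulate the product:
121 * 11 = 1331 ≡ 63
63 * 302 = 19026 ≡ 6

6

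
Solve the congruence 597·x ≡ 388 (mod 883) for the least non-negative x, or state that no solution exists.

647

gcd(597, 883) = 1, so a unique solution mod 883 exists.
597⁻¹ ≡ 318 (mod 883).
x ≡ 318·388 ≡ 647 (mod 883).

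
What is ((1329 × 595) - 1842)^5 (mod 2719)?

2683

1329 × 595 = 790755 ≡ 2245 (mod 2719)
2245 - 1842 = 403
(403)^5 ≡ 2683 (mod 2719)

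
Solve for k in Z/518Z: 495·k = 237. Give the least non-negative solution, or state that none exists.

gcd(495, 518) = 1, so a unique solution mod 518 exists.
495⁻¹ ≡ 45 (mod 518).
k ≡ 45·237 ≡ 305 (mod 518).

305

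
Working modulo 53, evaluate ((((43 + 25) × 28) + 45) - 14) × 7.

30

43 + 25 = 68 ≡ 15 (mod 53)
15 × 28 = 420 ≡ 49 (mod 53)
49 + 45 = 94 ≡ 41 (mod 53)
41 - 14 = 27
27 × 7 = 189 ≡ 30 (mod 53)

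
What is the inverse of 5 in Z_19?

4

19 = 3*5 + 4
5 = 1*4 + 1
4 = 4*1 + 0
gcd(5, 19) = 1, so the inverse exists.
Bézout: 1 = −1*19 + 4*5.
So 5⁻¹ ≡ 4 (mod 19).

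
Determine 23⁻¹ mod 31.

By the extended Euclidean algorithm:
31 = 1·23 + 8
23 = 2·8 + 7
8 = 1·7 + 1
7 = 7·1 + 0
gcd(23, 31) = 1, so the inverse exists.
Back-substitute for 1:
1 = 1·8 − 1·7
  = −1·23 + 3·8
  = 3·31 − 4·23
So 23⁻¹ ≡ −4 ≡ 27 (mod 31).

27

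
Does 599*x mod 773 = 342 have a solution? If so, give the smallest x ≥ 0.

78

gcd(599, 773) = 1, so a unique solution mod 773 exists.
599⁻¹ ≡ 502 (mod 773).
x ≡ 502*342 ≡ 78 (mod 773).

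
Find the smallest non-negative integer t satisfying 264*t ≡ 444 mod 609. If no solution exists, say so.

177

gcd(264, 609) = 3, and 3 | 444, so solutions exist.
Divide through by 3: 88*t = 148 (mod 203).
88⁻¹ ≡ 30 (mod 203).
t ≡ 30*148 ≡ 177 (mod 203).
The smallest non-negative solution is t = 177.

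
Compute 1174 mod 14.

12

1174 = 83·14 + 12, so 1174 ≡ 12 (mod 14).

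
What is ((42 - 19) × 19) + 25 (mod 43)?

32

42 - 19 = 23
23 × 19 = 437 ≡ 7 (mod 43)
7 + 25 = 32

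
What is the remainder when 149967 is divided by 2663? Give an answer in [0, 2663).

149967 = 56·2663 + 839, so 149967 ≡ 839 (mod 2663).

839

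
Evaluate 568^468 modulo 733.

Using repeated squaring:
468 in binary is 111010100, i.e. 468 = 256 + 128 + 64 + 16 + 4.
568^1 ≡ 568 (mod 733)
568^2 ≡ 568^2 = 322624 ≡ 104 (mod 733)
568^4 ≡ 104^2 = 10816 ≡ 554 (mod 733)
568^8 ≡ 554^2 = 306916 ≡ 522 (mod 733)
568^16 ≡ 522^2 = 272484 ≡ 541 (mod 733)
568^32 ≡ 541^2 = 292681 ≡ 214 (mod 733)
568^64 ≡ 214^2 = 45796 ≡ 350 (mod 733)
568^128 ≡ 350^2 = 122500 ≡ 89 (mod 733)
568^256 ≡ 89^2 = 7921 ≡ 591 (mod 733)
568^468 = 568^256 · 568^128 · 568^64 · 568^16 · 568^4 ≡ 591 · 89 · 350 · 541 · 554 (mod 733).
Accumulate the product:
591 · 89 = 52599 ≡ 556
556 · 350 = 194600 ≡ 355
355 · 541 = 192055 ≡ 9
9 · 554 = 4986 ≡ 588

588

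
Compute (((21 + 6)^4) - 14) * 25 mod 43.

21 + 6 = 27
(27)^4 ≡ 4 (mod 43)
4 - 14 = -10 ≡ 33 (mod 43)
33 * 25 = 825 ≡ 8 (mod 43)

8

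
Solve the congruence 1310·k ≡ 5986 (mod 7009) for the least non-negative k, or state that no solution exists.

gcd(1310, 7009) = 1, so a unique solution mod 7009 exists.
1310⁻¹ ≡ 2092 (mod 7009).
k ≡ 2092·5986 ≡ 4638 (mod 7009).

4638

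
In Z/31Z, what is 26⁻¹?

6

By the extended Euclidean algorithm:
31 = 1*26 + 5
26 = 5*5 + 1
5 = 5*1 + 0
gcd(26, 31) = 1, so the inverse exists.
Bézout: 1 = −5*31 + 6*26.
So 26⁻¹ ≡ 6 (mod 31).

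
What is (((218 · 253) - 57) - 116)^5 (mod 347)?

218 · 253 = 55154 ≡ 328 (mod 347)
328 - 57 = 271
271 - 116 = 155
(155)^5 ≡ 179 (mod 347)

179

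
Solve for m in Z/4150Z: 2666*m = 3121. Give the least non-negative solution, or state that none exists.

gcd(2666, 4150) = 2, and 2 does not divide 3121.
So the congruence has no solution.

no solution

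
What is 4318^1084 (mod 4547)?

47

Using repeated squaring:
1084 in binary is 10000111100, i.e. 1084 = 1024 + 32 + 16 + 8 + 4.
4318^1 ≡ 4318 (mod 4547)
4318^2 ≡ 4318^2 = 18645124 ≡ 2424 (mod 4547)
4318^4 ≡ 2424^2 = 5875776 ≡ 1052 (mod 4547)
4318^8 ≡ 1052^2 = 1106704 ≡ 1783 (mod 4547)
4318^16 ≡ 1783^2 = 3179089 ≡ 736 (mod 4547)
4318^32 ≡ 736^2 = 541696 ≡ 603 (mod 4547)
4318^64 ≡ 603^2 = 363609 ≡ 4396 (mod 4547)
4318^128 ≡ 4396^2 = 19324816 ≡ 66 (mod 4547)
4318^256 ≡ 66^2 = 4356 (mod 4547)
4318^512 ≡ 4356^2 = 18974736 ≡ 105 (mod 4547)
4318^1024 ≡ 105^2 = 11025 ≡ 1931 (mod 4547)
4318^1084 = 4318^1024 * 4318^32 * 4318^16 * 4318^8 * 4318^4 ≡ 1931 * 603 * 736 * 1783 * 1052 (mod 4547).
Accumulate the product:
1931 * 603 = 1164393 ≡ 361
361 * 736 = 265696 ≡ 1970
1970 * 1783 = 3512510 ≡ 2226
2226 * 1052 = 2341752 ≡ 47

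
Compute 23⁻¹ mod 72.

47

Apply the Euclidean algorithm and back-substitute:
72 = 3·23 + 3
23 = 7·3 + 2
3 = 1·2 + 1
2 = 2·1 + 0
gcd(23, 72) = 1, so the inverse exists.
Bézout: 1 = 8·72 − 25·23.
So 23⁻¹ ≡ −25 ≡ 47 (mod 72).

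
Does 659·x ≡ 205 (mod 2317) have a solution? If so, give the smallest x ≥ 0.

373

gcd(659, 2317) = 1, so a unique solution mod 2317 exists.
659⁻¹ ≡ 1765 (mod 2317).
x ≡ 1765·205 ≡ 373 (mod 2317).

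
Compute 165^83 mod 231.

198

165^1 ≡ 165 (mod 231)
165^2 ≡ 165^2 = 27225 ≡ 198 (mod 231)
165^4 ≡ 198^2 = 39204 ≡ 165 (mod 231)
165^8 ≡ 165^2 = 27225 ≡ 198 (mod 231)
165^16 ≡ 198^2 = 39204 ≡ 165 (mod 231)
165^32 ≡ 165^2 = 27225 ≡ 198 (mod 231)
165^64 ≡ 198^2 = 39204 ≡ 165 (mod 231)
165^83 = 165^64 * 165^16 * 165^2 * 165^1 ≡ 165 * 165 * 198 * 165 (mod 231).
Accumulate the product:
165 * 165 = 27225 ≡ 198
198 * 198 = 39204 ≡ 165
165 * 165 = 27225 ≡ 198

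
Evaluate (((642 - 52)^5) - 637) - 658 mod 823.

642 - 52 = 590
(590)^5 ≡ 744 (mod 823)
744 - 637 = 107
107 - 658 = -551 ≡ 272 (mod 823)

272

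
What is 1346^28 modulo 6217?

By square-and-multiply:
28 in binary is 11100, i.e. 28 = 16 + 8 + 4.
1346^1 ≡ 1346 (mod 6217)
1346^2 ≡ 1346^2 = 1811716 ≡ 2569 (mod 6217)
1346^4 ≡ 2569^2 = 6599761 ≡ 3524 (mod 6217)
1346^8 ≡ 3524^2 = 12418576 ≡ 3227 (mod 6217)
1346^16 ≡ 3227^2 = 10413529 ≡ 54 (mod 6217)
1346^28 = 1346^16 × 1346^8 × 1346^4 ≡ 54 × 3227 × 3524 (mod 6217).
Accumulate the product:
54 × 3227 = 174258 ≡ 182
182 × 3524 = 641368 ≡ 1017

1017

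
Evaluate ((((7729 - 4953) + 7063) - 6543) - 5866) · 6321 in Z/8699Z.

7729 - 4953 = 2776
2776 + 7063 = 9839 ≡ 1140 (mod 8699)
1140 - 6543 = -5403 ≡ 3296 (mod 8699)
3296 - 5866 = -2570 ≡ 6129 (mod 8699)
6129 · 6321 = 38741409 ≡ 4762 (mod 8699)

4762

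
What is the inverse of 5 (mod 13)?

By the extended Euclidean algorithm:
13 = 2·5 + 3
5 = 1·3 + 2
3 = 1·2 + 1
2 = 2·1 + 0
gcd(5, 13) = 1, so the inverse exists.
Back-substitute for 1:
1 = 1·3 − 1·2
  = −1·5 + 2·3
  = 2·13 − 5·5
So 5⁻¹ ≡ −5 ≡ 8 (mod 13).

8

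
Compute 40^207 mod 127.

Using repeated squaring:
207 in binary is 11001111, i.e. 207 = 128 + 64 + 8 + 4 + 2 + 1.
40^1 ≡ 40 (mod 127)
40^2 ≡ 40^2 = 1600 ≡ 76 (mod 127)
40^4 ≡ 76^2 = 5776 ≡ 61 (mod 127)
40^8 ≡ 61^2 = 3721 ≡ 38 (mod 127)
40^16 ≡ 38^2 = 1444 ≡ 47 (mod 127)
40^32 ≡ 47^2 = 2209 ≡ 50 (mod 127)
40^64 ≡ 50^2 = 2500 ≡ 87 (mod 127)
40^128 ≡ 87^2 = 7569 ≡ 76 (mod 127)
40^207 = 40^128 * 40^64 * 40^8 * 40^4 * 40^2 * 40^1 ≡ 76 * 87 * 38 * 61 * 76 * 40 (mod 127).
Accumulate the product:
76 * 87 = 6612 ≡ 8
8 * 38 = 304 ≡ 50
50 * 61 = 3050 ≡ 2
2 * 76 = 152 ≡ 25
25 * 40 = 1000 ≡ 111

111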